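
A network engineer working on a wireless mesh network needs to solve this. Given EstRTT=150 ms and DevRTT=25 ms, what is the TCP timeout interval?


Given: EstRTT = 150 ms, DevRTT = 25 ms
Timeout = EstRTT + 4 * DevRTT
4 * DevRTT = 4 * 25 = 100
Timeout = 150 + 100 = 250 ms

250


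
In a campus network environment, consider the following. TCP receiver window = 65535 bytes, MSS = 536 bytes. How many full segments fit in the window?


Given: RWND = 65535 bytes, MSS = 536 bytes
Full segments = floor(RWND / MSS)
Full segments = floor(65535 / 536)
Full segments = floor(122.2668) = 122

122


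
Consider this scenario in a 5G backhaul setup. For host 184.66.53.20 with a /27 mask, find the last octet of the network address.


Given: IP = 184.66.53.20, prefix = /27
Subnet mask = 255.255.255.224
Last octet of IP: 20
Last octet of mask: 224
Network last octet = 20 AND 224 = 0

0


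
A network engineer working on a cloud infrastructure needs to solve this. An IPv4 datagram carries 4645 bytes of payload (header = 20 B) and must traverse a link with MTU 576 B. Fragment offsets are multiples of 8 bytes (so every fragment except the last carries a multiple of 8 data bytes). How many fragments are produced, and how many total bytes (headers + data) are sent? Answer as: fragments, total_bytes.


Max data per non-final fragment = floor((MTU - header)/8)*8 = floor((576 - 20)/8)*8 = floor(556/8)*8 = 552 B
Final fragment needs no 8-byte alignment: it can carry up to MTU - header = 556 B
Non-final fragments needed = ceil((payload - 556) / 552) = ceil(4089/552) = ceil(7.4076) = 8
Number of fragments = 8 + 1 = 9
Fragment sizes (data): 8 * 552 B + 229 B (last, 229 <= 556 OK)
Total bytes sent = payload + n_frags * header = 4645 + 9*20 = 4645 + 180 = 4825 B

9, 4825


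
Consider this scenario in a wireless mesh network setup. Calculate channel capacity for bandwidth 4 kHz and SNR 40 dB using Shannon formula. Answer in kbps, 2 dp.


Given: B = 4 kHz, SNR = 40 dB
SNR linear = 10^(40/10) = 10000
1 + SNR = 10001
log2(10001) = 13.2878566418
C = 4 * 1000 * 13.2878566418 = 53151.4266 bps
C = 53.151427 kbps -> 53.15 kbps (2 dp)

53.15


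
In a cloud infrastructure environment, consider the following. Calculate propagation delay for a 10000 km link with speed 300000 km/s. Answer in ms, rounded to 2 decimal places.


Given: distance = 10000 km, speed = 300000 km/s
Delay = distance / speed = 10000 / 300000 seconds
Delay in ms = 10000 * 1000 / 300000
Delay = 33.3333 ms
Rounded to 2 dp = 33.33 ms

33.33


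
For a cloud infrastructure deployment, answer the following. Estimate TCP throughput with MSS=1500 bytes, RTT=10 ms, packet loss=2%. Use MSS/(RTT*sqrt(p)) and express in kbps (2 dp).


Given: MSS = 1500 bytes, RTT = 10 ms, loss = 2%
RTT in seconds = 10 / 1000 = 0.01
Loss rate = 2% = 0.02
sqrt(loss) = sqrt(0.02) = 0.141421356237
Throughput (bytes/s) = 1500 / (0.01 * 0.141421356237) = 1060660.1718
Throughput (kbps) = 1060660.1718 * 8 / 1000 = 8485.281374 -> 8485.28 kbps (2 dp)

8485.28


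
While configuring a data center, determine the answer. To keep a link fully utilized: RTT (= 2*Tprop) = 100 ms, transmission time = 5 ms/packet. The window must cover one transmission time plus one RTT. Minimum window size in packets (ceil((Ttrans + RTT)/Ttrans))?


Given: Ttrans = 5 ms, RTT = 100 ms (= 2 * Tprop, Tprop = 50 ms)
Time until first ACK returns = Ttrans + RTT = 5 + 100 = 105 ms
Need W * Ttrans >= Ttrans + RTT  ->  W >= (Ttrans + RTT) / Ttrans
(Ttrans + RTT) / Ttrans = 105 / 5 = 21
W_min = ceil(21) = 21

21


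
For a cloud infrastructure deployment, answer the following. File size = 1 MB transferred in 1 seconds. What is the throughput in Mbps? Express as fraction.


Given: file = 1 MB, time = 1 s
File in Mb = 1 * 8 = 8 Mb
Throughput = 8 / 1 Mbps
Throughput = 8 Mbps

8


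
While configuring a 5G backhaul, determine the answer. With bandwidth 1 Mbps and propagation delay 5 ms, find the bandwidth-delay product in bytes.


Given: bandwidth = 1 Mbps, delay = 5 ms
BDP in bits = 1 * 10^6 * 5 / 1000
BDP in bits = 5000
BDP in bytes = 5000 / 8 = 625

625


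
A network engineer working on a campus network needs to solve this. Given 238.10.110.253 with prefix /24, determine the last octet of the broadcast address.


Given: IP = 238.10.110.253, prefix = /24
Host bits = 32 - 24 = 8
Network last octet = 253 AND mask = 0
Host part size = 2^8 - 1 = 255
Broadcast last octet = 0 OR 255 = 255

255


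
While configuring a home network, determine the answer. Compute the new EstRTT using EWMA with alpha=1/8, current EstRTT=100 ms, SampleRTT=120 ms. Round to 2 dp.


Given: EstRTT = 100 ms, SampleRTT = 120 ms, alpha = 1/8
New EstRTT = (1 - alpha) * EstRTT + alpha * SampleRTT
(7/8) * 100 = 87.5
(1/8) * 120 = 15
New EstRTT = 87.5 + 15 = 102.5 ms -> 102.50 ms (2 dp)

102.50


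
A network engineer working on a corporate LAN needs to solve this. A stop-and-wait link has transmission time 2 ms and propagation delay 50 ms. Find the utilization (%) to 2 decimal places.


Given: Ttrans = 2 ms, Tprop = 50 ms
RTT = 2 * Tprop = 2 * 50 = 100 ms
U = Ttrans / (Ttrans + RTT)
U = 2 / (2 + 100)
U = 2 / 102 = 0.019608
U% = 1.96%

1.96


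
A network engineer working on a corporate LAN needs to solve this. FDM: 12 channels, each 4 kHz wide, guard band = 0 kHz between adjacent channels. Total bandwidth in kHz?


Given: 12 channels, 4 kHz each, guard = 0 kHz
Channel bandwidth = 12 * 4 = 48 kHz
Guard bands = 11 gaps * 0 kHz = 0 kHz
Total = 48 + 0 = 48 kHz

48


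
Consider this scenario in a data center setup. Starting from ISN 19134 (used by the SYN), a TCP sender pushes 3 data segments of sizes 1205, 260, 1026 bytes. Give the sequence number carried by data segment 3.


The SYN occupies sequence number ISN = 19134, so the first data byte is ISN + 1 = 19135.
SEQ of data segment i = (ISN + 1) + sum of payload sizes of segments 1..i-1.
Segment 1: SEQ = 19135, payload = 1205 bytes
Segment 2: SEQ = 20340, payload = 260 bytes
Segment 3: SEQ = 20600, payload = 1026 bytes
SEQ of segment 3 = 19135 + 1205 + 260 = 20600

20600


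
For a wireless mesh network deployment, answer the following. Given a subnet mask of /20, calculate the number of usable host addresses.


Given: subnet mask /20
Host bits = 32 - 20 = 12
Total addresses = 2^12 = 4096
Usable hosts = 4096 - 2 (network + broadcast) = 4094

4094


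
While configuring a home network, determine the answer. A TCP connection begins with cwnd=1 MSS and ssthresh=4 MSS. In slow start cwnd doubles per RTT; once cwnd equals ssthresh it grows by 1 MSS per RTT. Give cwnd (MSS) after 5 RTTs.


RTT 0: cwnd = 1 MSS (initial)
RTT 1: cwnd = 2 MSS (slow start, doubled)
RTT 2: cwnd = 4 MSS (slow start, doubled)
RTT 3: cwnd = 5 MSS (congestion avoidance, +1)
RTT 4: cwnd = 6 MSS (congestion avoidance, +1)
RTT 5: cwnd = 7 MSS (congestion avoidance, +1)

7


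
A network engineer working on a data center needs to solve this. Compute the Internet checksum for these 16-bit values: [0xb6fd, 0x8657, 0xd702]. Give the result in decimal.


Given words: [0xb6fd, 0x8657, 0xd702]
Step 1: Sum all words
Raw sum = 46845 + 34391 + 55042 = 136278
Step 2: Fold carry: (5206 + 2) = 5208
One's complement = ~5208 & 0xFFFF = 60327

60327


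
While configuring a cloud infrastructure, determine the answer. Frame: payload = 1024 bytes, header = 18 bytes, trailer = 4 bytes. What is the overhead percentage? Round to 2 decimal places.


Given: payload = 1024 B, header = 18 B, trailer = 4 B
Overhead bytes = header + trailer = 18 + 4 = 22
Total frame = payload + overhead = 1024 + 22 = 1046
Overhead % = 22 / 1046 * 100 = 2.1033% -> 2.10% (2 dp)

2.10


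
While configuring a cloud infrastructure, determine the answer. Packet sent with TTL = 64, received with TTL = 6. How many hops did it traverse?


Given: initial TTL = 64, received TTL = 6
Hops = initial TTL - received TTL
Hops = 64 - 6 = 58

58


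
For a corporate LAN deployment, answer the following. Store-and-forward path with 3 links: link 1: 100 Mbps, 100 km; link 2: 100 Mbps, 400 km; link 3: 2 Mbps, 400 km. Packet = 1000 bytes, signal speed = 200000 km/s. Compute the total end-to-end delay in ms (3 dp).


Packet = 1000 bytes = 8000 bits. Store-and-forward: sum (t_trans + t_prop) per link.
Link 1: t_trans = 8000/(100*10^6) s = 0.0800 ms; t_prop = 100/200000 s = 0.5000 ms; subtotal = 0.5800 ms
Link 2: t_trans = 8000/(100*10^6) s = 0.0800 ms; t_prop = 400/200000 s = 2.0000 ms; subtotal = 2.0800 ms
Link 3: t_trans = 8000/(2*10^6) s = 4.0000 ms; t_prop = 400/200000 s = 2.0000 ms; subtotal = 6.0000 ms
End-to-end = 0.5800 + 2.0800 + 6.0000 = 8.6600 ms -> 8.660 ms (3 dp)

8.660


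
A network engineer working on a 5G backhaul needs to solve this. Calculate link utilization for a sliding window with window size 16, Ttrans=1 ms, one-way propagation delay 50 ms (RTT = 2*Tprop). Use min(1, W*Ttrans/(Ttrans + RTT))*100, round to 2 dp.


Given: W = 16, Ttrans = 1 ms, RTT = 100 ms (= 2 * Tprop, Tprop = 50 ms)
Cycle time = Ttrans + RTT = 1 + 100 = 101 ms (first packet sent until its ACK returns)
W * Ttrans = 16 * 1 = 16 ms of sending per cycle
W * Ttrans / (Ttrans + RTT) = 16 / 101 = 0.158416
U = min(1, 0.158416) = 0.158416
U% = 15.84%

15.84


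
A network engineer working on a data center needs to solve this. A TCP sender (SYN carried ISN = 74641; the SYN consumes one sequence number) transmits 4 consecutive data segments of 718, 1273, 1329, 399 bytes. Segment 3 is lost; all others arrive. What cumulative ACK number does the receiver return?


SYN uses sequence number 74641; first data byte = ISN + 1 = 74642.
Segment 1: SEQ = 74642, len = 718 B, covers [74642, 75359]
Segment 2: SEQ = 75360, len = 1273 B, covers [75360, 76632]
Segment 3: SEQ = 76633, len = 1329 B, covers [76633, 77961] [LOST]
Segment 4: SEQ = 77962, len = 399 B, covers [77962, 78360]
In-order data received: bytes [74642, 76632] (segments 1..2).
Segment 3 missing -> gap begins at byte 76633; later segments buffered out of order.
Cumulative ACK = next expected in-order byte = 74642 + 718 + 1273 = 76633

76633


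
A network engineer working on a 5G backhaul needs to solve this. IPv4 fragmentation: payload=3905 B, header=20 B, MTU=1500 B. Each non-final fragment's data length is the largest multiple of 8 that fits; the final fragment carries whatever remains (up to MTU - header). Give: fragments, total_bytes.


Max data per non-final fragment = floor((MTU - header)/8)*8 = floor((1500 - 20)/8)*8 = floor(1480/8)*8 = 1480 B
Final fragment needs no 8-byte alignment: it can carry up to MTU - header = 1480 B
Non-final fragments needed = ceil((payload - 1480) / 1480) = ceil(2425/1480) = ceil(1.6385) = 2
Number of fragments = 2 + 1 = 3
Fragment sizes (data): 2 * 1480 B + 945 B (last, 945 <= 1480 OK)
Total bytes sent = payload + n_frags * header = 3905 + 3*20 = 3905 + 60 = 3965 B

3, 3965


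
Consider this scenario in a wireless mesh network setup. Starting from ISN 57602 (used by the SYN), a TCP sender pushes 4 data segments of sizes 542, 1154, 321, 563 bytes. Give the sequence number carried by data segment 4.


The SYN occupies sequence number ISN = 57602, so the first data byte is ISN + 1 = 57603.
SEQ of data segment i = (ISN + 1) + sum of payload sizes of segments 1..i-1.
Segment 1: SEQ = 57603, payload = 542 bytes
Segment 2: SEQ = 58145, payload = 1154 bytes
Segment 3: SEQ = 59299, payload = 321 bytes
Segment 4: SEQ = 59620, payload = 563 bytes
SEQ of segment 4 = 57603 + 542 + 1154 + 321 = 59620

59620


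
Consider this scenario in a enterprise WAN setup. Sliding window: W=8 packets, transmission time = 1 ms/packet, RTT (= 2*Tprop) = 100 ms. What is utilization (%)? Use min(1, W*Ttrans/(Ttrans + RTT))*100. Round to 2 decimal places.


Given: W = 8, Ttrans = 1 ms, RTT = 100 ms (= 2 * Tprop, Tprop = 50 ms)
Cycle time = Ttrans + RTT = 1 + 100 = 101 ms (first packet sent until its ACK returns)
W * Ttrans = 8 * 1 = 8 ms of sending per cycle
W * Ttrans / (Ttrans + RTT) = 8 / 101 = 0.079208
U = min(1, 0.079208) = 0.079208
U% = 7.92%

7.92


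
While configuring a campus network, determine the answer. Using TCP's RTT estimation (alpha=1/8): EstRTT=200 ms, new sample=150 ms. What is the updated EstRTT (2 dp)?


Given: EstRTT = 200 ms, SampleRTT = 150 ms, alpha = 1/8
New EstRTT = (1 - alpha) * EstRTT + alpha * SampleRTT
(7/8) * 200 = 175
(1/8) * 150 = 18.75
New EstRTT = 175 + 18.75 = 193.75 ms -> 193.75 ms (2 dp)

193.75


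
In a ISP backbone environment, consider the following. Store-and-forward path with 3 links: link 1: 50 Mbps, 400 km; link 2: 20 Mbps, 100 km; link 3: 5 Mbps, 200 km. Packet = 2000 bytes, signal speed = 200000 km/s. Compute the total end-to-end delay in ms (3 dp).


Packet = 2000 bytes = 16000 bits. Store-and-forward: sum (t_trans + t_prop) per link.
Link 1: t_trans = 16000/(50*10^6) s = 0.3200 ms; t_prop = 400/200000 s = 2.0000 ms; subtotal = 2.3200 ms
Link 2: t_trans = 16000/(20*10^6) s = 0.8000 ms; t_prop = 100/200000 s = 0.5000 ms; subtotal = 1.3000 ms
Link 3: t_trans = 16000/(5*10^6) s = 3.2000 ms; t_prop = 200/200000 s = 1.0000 ms; subtotal = 4.2000 ms
End-to-end = 2.3200 + 1.3000 + 4.2000 = 7.8200 ms -> 7.820 ms (3 dp)

7.820


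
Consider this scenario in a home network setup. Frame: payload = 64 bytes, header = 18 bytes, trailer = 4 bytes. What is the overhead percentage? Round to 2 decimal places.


Given: payload = 64 B, header = 18 B, trailer = 4 B
Overhead bytes = header + trailer = 18 + 4 = 22
Total frame = payload + overhead = 64 + 22 = 86
Overhead % = 22 / 86 * 100 = 25.5814% -> 25.58% (2 dp)

25.58


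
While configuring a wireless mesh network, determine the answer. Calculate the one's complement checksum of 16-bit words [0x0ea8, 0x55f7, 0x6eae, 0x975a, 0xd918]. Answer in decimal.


Given words: [0x0ea8, 0x55f7, 0x6eae, 0x975a, 0xd918]
Step 1: Sum all words
Raw sum = 3752 + 22007 + 28334 + 38746 + 55576 = 148415
Step 2: Fold carry: (17343 + 2) = 17345
One's complement = ~17345 & 0xFFFF = 48190

48190


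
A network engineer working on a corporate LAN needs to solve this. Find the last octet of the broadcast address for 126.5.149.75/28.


Given: IP = 126.5.149.75, prefix = /28
Host bits = 32 - 28 = 4
Network last octet = 75 AND mask = 64
Host part size = 2^4 - 1 = 15
Broadcast last octet = 64 OR 15 = 79

79


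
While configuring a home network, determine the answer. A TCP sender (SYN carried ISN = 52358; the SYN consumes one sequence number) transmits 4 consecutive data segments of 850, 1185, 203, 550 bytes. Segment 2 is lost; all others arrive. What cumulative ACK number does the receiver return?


SYN uses sequence number 52358; first data byte = ISN + 1 = 52359.
Segment 1: SEQ = 52359, len = 850 B, covers [52359, 53208]
Segment 2: SEQ = 53209, len = 1185 B, covers [53209, 54393] [LOST]
Segment 3: SEQ = 54394, len = 203 B, covers [54394, 54596]
Segment 4: SEQ = 54597, len = 550 B, covers [54597, 55146]
In-order data received: bytes [52359, 53208] (segments 1..1).
Segment 2 missing -> gap begins at byte 53209; later segments buffered out of order.
Cumulative ACK = next expected in-order byte = 52359 + 850 = 53209

53209


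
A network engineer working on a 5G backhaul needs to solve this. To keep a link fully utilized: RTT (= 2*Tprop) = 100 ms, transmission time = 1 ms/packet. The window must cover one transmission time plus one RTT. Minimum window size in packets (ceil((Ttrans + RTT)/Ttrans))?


Given: Ttrans = 1 ms, RTT = 100 ms (= 2 * Tprop, Tprop = 50 ms)
Time until first ACK returns = Ttrans + RTT = 1 + 100 = 101 ms
Need W * Ttrans >= Ttrans + RTT  ->  W >= (Ttrans + RTT) / Ttrans
(Ttrans + RTT) / Ttrans = 101 / 1 = 101
W_min = ceil(101) = 101

101


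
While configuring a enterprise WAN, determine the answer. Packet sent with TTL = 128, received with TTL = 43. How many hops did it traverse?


Given: initial TTL = 128, received TTL = 43
Hops = initial TTL - received TTL
Hops = 128 - 43 = 85

85


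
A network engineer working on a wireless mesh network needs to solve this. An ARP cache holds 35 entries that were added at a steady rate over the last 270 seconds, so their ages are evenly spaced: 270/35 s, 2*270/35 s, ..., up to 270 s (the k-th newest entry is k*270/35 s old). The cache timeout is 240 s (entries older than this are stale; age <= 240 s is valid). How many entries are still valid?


Ages are k * 270/35 s for k = 1..35 (spacing = 7.7143 s).
Entry k is valid iff k * 270/35 <= 240 iff k <= 35 * 240 / 270 = 31.1111
n_valid = floor(31.1111) = 31
(n_stale = 35 - 31 = 4)

31


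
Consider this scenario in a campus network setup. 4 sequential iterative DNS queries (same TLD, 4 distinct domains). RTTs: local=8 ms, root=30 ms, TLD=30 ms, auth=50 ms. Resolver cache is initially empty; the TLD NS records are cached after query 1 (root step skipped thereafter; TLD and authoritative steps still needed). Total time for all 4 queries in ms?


Lookup 1 (cold cache): local + root + TLD + auth = 8 + 30 + 30 + 50 = 118 ms
Lookups 2..4 (TLD NS cached -> skip root; new domain -> still ask TLD and auth): local + TLD + auth = 8 + 30 + 50 = 88 ms each
Remaining 3 lookups: 3 * 88 = 264 ms
Total = 118 + 264 = 382 ms

382


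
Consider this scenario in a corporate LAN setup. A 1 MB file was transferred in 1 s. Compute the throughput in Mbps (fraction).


Given: file = 1 MB, time = 1 s
File in Mb = 1 * 8 = 8 Mb
Throughput = 8 / 1 Mbps
Throughput = 8 Mbps

8


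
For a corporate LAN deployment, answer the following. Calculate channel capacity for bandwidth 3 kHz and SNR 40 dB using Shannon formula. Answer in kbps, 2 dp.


Given: B = 3 kHz, SNR = 40 dB
SNR linear = 10^(40/10) = 10000
1 + SNR = 10001
log2(10001) = 13.2878566418
C = 3 * 1000 * 13.2878566418 = 39863.5699 bps
C = 39.863570 kbps -> 39.86 kbps (2 dp)

39.86


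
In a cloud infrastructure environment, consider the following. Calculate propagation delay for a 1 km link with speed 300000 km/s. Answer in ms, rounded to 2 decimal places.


Given: distance = 1 km, speed = 300000 km/s
Delay = distance / speed = 1 / 300000 seconds
Delay in ms = 1 * 1000 / 300000
Delay = 0.0033 ms
Rounded to 2 dp = 0.00 ms

0.00


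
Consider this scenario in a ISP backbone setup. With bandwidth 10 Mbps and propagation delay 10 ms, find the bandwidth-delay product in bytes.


Given: bandwidth = 10 Mbps, delay = 10 ms
BDP in bits = 10 * 10^6 * 10 / 1000
BDP in bits = 100000
BDP in bytes = 100000 / 8 = 12500

12500


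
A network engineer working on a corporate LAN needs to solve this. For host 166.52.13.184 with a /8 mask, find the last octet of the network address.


Given: IP = 166.52.13.184, prefix = /8
Subnet mask = 255.0.0.0
Last octet of IP: 184
Last octet of mask: 0
Network last octet = 184 AND 0 = 0

0


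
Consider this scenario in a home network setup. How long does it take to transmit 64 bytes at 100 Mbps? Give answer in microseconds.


Given: packet = 64 bytes, bandwidth = 100 Mbps
Packet in bits = 64 * 8 = 512 bits
Bandwidth = 100 * 10^6 = 100000000 bps
Time = 512 / 100000000 seconds
Time in us = 512 * 10^6 / 100000000 = 5.12

5.12


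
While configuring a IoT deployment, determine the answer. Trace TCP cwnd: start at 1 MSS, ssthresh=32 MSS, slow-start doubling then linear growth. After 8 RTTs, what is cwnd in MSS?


RTT 0: cwnd = 1 MSS (initial)
RTT 1: cwnd = 2 MSS (slow start, doubled)
RTT 2: cwnd = 4 MSS (slow start, doubled)
RTT 3: cwnd = 8 MSS (slow start, doubled)
RTT 4: cwnd = 16 MSS (slow start, doubled)
RTT 5: cwnd = 32 MSS (slow start, doubled)
RTT 6: cwnd = 33 MSS (congestion avoidance, +1)
RTT 7: cwnd = 34 MSS (congestion avoidance, +1)
RTT 8: cwnd = 35 MSS (congestion avoidance, +1)

35


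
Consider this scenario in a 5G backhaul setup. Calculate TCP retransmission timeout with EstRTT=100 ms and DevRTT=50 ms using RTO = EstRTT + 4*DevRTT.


Given: EstRTT = 100 ms, DevRTT = 50 ms
Timeout = EstRTT + 4 * DevRTT
4 * DevRTT = 4 * 50 = 200
Timeout = 100 + 200 = 300 ms

300


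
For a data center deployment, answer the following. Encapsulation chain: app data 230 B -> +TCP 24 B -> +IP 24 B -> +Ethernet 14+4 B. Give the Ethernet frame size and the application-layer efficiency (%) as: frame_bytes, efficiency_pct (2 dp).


TCP segment = 230 + 24 = 254 B
IP packet = 254 + 24 = 278 B
Ethernet frame = 278 + 14 + 4 = 296 B
Efficiency = app / frame = 230 / 296 = 0.777027 = 77.7027% -> 77.70% (2 dp)

296, 77.70


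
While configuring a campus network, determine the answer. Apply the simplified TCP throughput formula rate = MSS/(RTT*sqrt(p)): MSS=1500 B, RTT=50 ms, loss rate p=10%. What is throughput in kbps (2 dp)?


Given: MSS = 1500 bytes, RTT = 50 ms, loss = 10%
RTT in seconds = 50 / 1000 = 0.05
Loss rate = 10% = 0.1
sqrt(loss) = sqrt(0.1) = 0.316227766017
Throughput (bytes/s) = 1500 / (0.05 * 0.316227766017) = 94868.3298
Throughput (kbps) = 94868.3298 * 8 / 1000 = 758.946638 -> 758.95 kbps (2 dp)

758.95


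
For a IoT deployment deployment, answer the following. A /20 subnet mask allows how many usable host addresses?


Given: subnet mask /20
Host bits = 32 - 20 = 12
Total addresses = 2^12 = 4096
Usable hosts = 4096 - 2 (network + broadcast) = 4094

4094


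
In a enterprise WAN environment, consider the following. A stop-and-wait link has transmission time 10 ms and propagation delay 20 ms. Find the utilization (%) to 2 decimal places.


Given: Ttrans = 10 ms, Tprop = 20 ms
RTT = 2 * Tprop = 2 * 20 = 40 ms
U = Ttrans / (Ttrans + RTT)
U = 10 / (10 + 40)
U = 10 / 50 = 0.2
U% = 20.00%

20.00


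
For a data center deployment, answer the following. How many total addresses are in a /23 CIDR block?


Given: CIDR prefix /23
Host bits = 32 - 23 = 9
Total addresses = 2^9 = 512

512


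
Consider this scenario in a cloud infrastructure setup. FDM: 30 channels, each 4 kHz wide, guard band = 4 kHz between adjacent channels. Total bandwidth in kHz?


Given: 30 channels, 4 kHz each, guard = 4 kHz
Channel bandwidth = 30 * 4 = 120 kHz
Guard bands = 29 gaps * 4 kHz = 116 kHz
Total = 120 + 116 = 236 kHz

236


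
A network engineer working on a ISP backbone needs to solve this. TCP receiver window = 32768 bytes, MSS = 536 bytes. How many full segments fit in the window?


Given: RWND = 32768 bytes, MSS = 536 bytes
Full segments = floor(RWND / MSS)
Full segments = floor(32768 / 536)
Full segments = floor(61.1343) = 61

61


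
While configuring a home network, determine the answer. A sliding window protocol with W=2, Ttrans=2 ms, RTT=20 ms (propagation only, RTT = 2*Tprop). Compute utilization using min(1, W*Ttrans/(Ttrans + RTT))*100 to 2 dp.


Given: W = 2, Ttrans = 2 ms, RTT = 20 ms (= 2 * Tprop, Tprop = 10 ms)
Cycle time = Ttrans + RTT = 2 + 20 = 22 ms (first packet sent until its ACK returns)
W * Ttrans = 2 * 2 = 4 ms of sending per cycle
W * Ttrans / (Ttrans + RTT) = 4 / 22 = 0.181818
U = min(1, 0.181818) = 0.181818
U% = 18.18%

18.18


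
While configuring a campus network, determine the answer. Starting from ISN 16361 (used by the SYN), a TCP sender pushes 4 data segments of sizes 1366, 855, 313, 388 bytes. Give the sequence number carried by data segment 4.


The SYN occupies sequence number ISN = 16361, so the first data byte is ISN + 1 = 16362.
SEQ of data segment i = (ISN + 1) + sum of payload sizes of segments 1..i-1.
Segment 1: SEQ = 16362, payload = 1366 bytes
Segment 2: SEQ = 17728, payload = 855 bytes
Segment 3: SEQ = 18583, payload = 313 bytes
Segment 4: SEQ = 18896, payload = 388 bytes
SEQ of segment 4 = 16362 + 1366 + 855 + 313 = 18896

18896


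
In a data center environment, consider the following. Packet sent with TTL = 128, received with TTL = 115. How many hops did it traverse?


Given: initial TTL = 128, received TTL = 115
Hops = initial TTL - received TTL
Hops = 128 - 115 = 13

13


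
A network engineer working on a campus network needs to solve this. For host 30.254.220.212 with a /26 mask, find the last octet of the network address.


Given: IP = 30.254.220.212, prefix = /26
Subnet mask = 255.255.255.192
Last octet of IP: 212
Last octet of mask: 192
Network last octet = 212 AND 192 = 192

192


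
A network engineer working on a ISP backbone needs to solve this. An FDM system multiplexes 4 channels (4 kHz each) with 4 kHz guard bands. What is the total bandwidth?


Given: 4 channels, 4 kHz each, guard = 4 kHz
Channel bandwidth = 4 * 4 = 16 kHz
Guard bands = 3 gaps * 4 kHz = 12 kHz
Total = 16 + 12 = 28 kHz

28


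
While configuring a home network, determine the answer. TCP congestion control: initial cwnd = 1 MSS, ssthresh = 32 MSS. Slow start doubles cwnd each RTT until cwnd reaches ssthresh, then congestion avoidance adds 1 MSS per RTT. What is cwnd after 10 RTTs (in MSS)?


RTT 0: cwnd = 1 MSS (initial)
RTT 1: cwnd = 2 MSS (slow start, doubled)
RTT 2: cwnd = 4 MSS (slow start, doubled)
RTT 3: cwnd = 8 MSS (slow start, doubled)
RTT 4: cwnd = 16 MSS (slow start, doubled)
RTT 5: cwnd = 32 MSS (slow start, doubled)
RTT 6: cwnd = 33 MSS (congestion avoidance, +1)
RTT 7: cwnd = 34 MSS (congestion avoidance, +1)
RTT 8: cwnd = 35 MSS (congestion avoidance, +1)
RTT 9: cwnd = 36 MSS (congestion avoidance, +1)
RTT 10: cwnd = 37 MSS (congestion avoidance, +1)

37


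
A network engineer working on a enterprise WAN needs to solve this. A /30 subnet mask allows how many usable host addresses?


Given: subnet mask /30
Host bits = 32 - 30 = 2
Total addresses = 2^2 = 4
Usable hosts = 4 - 2 (network + broadcast) = 2

2


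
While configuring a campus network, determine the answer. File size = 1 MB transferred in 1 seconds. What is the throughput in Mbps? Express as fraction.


Given: file = 1 MB, time = 1 s
File in Mb = 1 * 8 = 8 Mb
Throughput = 8 / 1 Mbps
Throughput = 8 Mbps

8


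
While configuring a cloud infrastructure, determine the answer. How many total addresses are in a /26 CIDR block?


Given: CIDR prefix /26
Host bits = 32 - 26 = 6
Total addresses = 2^6 = 64

64


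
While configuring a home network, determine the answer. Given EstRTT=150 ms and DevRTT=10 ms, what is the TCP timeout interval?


Given: EstRTT = 150 ms, DevRTT = 10 ms
Timeout = EstRTT + 4 * DevRTT
4 * DevRTT = 4 * 10 = 40
Timeout = 150 + 40 = 190 ms

190


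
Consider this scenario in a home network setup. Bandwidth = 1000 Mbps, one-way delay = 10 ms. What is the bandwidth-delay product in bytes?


Given: bandwidth = 1000 Mbps, delay = 10 ms
BDP in bits = 1000 * 10^6 * 10 / 1000
BDP in bits = 10000000
BDP in bytes = 10000000 / 8 = 1250000

1250000


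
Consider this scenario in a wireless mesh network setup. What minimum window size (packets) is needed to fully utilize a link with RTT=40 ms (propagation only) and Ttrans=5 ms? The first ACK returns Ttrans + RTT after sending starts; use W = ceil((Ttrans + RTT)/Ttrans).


Given: Ttrans = 5 ms, RTT = 40 ms (= 2 * Tprop, Tprop = 20 ms)
Time until first ACK returns = Ttrans + RTT = 5 + 40 = 45 ms
Need W * Ttrans >= Ttrans + RTT  ->  W >= (Ttrans + RTT) / Ttrans
(Ttrans + RTT) / Ttrans = 45 / 5 = 9
W_min = ceil(9) = 9

9


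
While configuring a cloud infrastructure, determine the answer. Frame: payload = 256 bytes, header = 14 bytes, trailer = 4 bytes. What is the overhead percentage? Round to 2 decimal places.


Given: payload = 256 B, header = 14 B, trailer = 4 B
Overhead bytes = header + trailer = 14 + 4 = 18
Total frame = payload + overhead = 256 + 18 = 274
Overhead % = 18 / 274 * 100 = 6.5693% -> 6.57% (2 dp)

6.57


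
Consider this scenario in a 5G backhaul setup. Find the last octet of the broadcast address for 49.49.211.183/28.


Given: IP = 49.49.211.183, prefix = /28
Host bits = 32 - 28 = 4
Network last octet = 183 AND mask = 176
Host part size = 2^4 - 1 = 15
Broadcast last octet = 176 OR 15 = 191

191


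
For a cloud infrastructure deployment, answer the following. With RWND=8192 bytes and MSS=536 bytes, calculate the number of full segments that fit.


Given: RWND = 8192 bytes, MSS = 536 bytes
Full segments = floor(RWND / MSS)
Full segments = floor(8192 / 536)
Full segments = floor(15.2836) = 15

15


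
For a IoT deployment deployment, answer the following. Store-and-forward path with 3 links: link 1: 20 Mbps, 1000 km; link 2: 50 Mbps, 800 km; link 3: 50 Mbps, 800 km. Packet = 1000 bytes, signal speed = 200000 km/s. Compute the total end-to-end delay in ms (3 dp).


Packet = 1000 bytes = 8000 bits. Store-and-forward: sum (t_trans + t_prop) per link.
Link 1: t_trans = 8000/(20*10^6) s = 0.4000 ms; t_prop = 1000/200000 s = 5.0000 ms; subtotal = 5.4000 ms
Link 2: t_trans = 8000/(50*10^6) s = 0.1600 ms; t_prop = 800/200000 s = 4.0000 ms; subtotal = 4.1600 ms
Link 3: t_trans = 8000/(50*10^6) s = 0.1600 ms; t_prop = 800/200000 s = 4.0000 ms; subtotal = 4.1600 ms
End-to-end = 5.4000 + 4.1600 + 4.1600 = 13.7200 ms -> 13.720 ms (3 dp)

13.720


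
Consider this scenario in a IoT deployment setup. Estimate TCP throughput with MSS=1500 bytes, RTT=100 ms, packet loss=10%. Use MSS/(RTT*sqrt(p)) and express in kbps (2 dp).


Given: MSS = 1500 bytes, RTT = 100 ms, loss = 10%
RTT in seconds = 100 / 1000 = 0.1
Loss rate = 10% = 0.1
sqrt(loss) = sqrt(0.1) = 0.316227766017
Throughput (bytes/s) = 1500 / (0.1 * 0.316227766017) = 47434.1649
Throughput (kbps) = 47434.1649 * 8 / 1000 = 379.473319 -> 379.47 kbps (2 dp)

379.47


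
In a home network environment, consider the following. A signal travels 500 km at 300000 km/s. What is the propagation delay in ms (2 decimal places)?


Given: distance = 500 km, speed = 300000 km/s
Delay = distance / speed = 500 / 300000 seconds
Delay in ms = 500 * 1000 / 300000
Delay = 1.6667 ms
Rounded to 2 dp = 1.67 ms

1.67


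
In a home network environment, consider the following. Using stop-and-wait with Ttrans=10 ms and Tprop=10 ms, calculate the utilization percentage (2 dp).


Given: Ttrans = 10 ms, Tprop = 10 ms
RTT = 2 * Tprop = 2 * 10 = 20 ms
U = Ttrans / (Ttrans + RTT)
U = 10 / (10 + 20)
U = 10 / 30 = 0.333333
U% = 33.33%

33.33


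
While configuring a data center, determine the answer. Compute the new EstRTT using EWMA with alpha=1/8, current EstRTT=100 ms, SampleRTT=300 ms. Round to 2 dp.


Given: EstRTT = 100 ms, SampleRTT = 300 ms, alpha = 1/8
New EstRTT = (1 - alpha) * EstRTT + alpha * SampleRTT
(7/8) * 100 = 87.5
(1/8) * 300 = 37.5
New EstRTT = 87.5 + 37.5 = 125 ms -> 125.00 ms (2 dp)

125.00


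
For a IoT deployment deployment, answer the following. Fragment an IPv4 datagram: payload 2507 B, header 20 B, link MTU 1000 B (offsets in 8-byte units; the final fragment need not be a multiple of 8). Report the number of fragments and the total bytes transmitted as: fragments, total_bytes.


Max data per non-final fragment = floor((MTU - header)/8)*8 = floor((1000 - 20)/8)*8 = floor(980/8)*8 = 976 B
Final fragment needs no 8-byte alignment: it can carry up to MTU - header = 980 B
Non-final fragments needed = ceil((payload - 980) / 976) = ceil(1527/976) = ceil(1.5645) = 2
Number of fragments = 2 + 1 = 3
Fragment sizes (data): 2 * 976 B + 555 B (last, 555 <= 980 OK)
Total bytes sent = payload + n_frags * header = 2507 + 3*20 = 2507 + 60 = 2567 B

3, 2567


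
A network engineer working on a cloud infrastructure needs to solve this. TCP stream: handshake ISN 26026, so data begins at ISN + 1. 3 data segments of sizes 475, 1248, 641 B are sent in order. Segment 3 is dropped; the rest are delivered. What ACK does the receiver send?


SYN uses sequence number 26026; first data byte = ISN + 1 = 26027.
Segment 1: SEQ = 26027, len = 475 B, covers [26027, 26501]
Segment 2: SEQ = 26502, len = 1248 B, covers [26502, 27749]
Segment 3: SEQ = 27750, len = 641 B, covers [27750, 28390] [LOST]
In-order data received: bytes [26027, 27749] (segments 1..2).
Segment 3 missing -> gap begins at byte 27750.
Cumulative ACK = next expected in-order byte = 26027 + 475 + 1248 = 27750

27750


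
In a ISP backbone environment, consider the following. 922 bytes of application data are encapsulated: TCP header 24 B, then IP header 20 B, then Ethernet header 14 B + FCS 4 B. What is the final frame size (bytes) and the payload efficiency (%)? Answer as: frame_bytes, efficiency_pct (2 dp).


TCP segment = 922 + 24 = 946 B
IP packet = 946 + 20 = 966 B
Ethernet frame = 966 + 14 + 4 = 984 B
Efficiency = app / frame = 922 / 984 = 0.936992 = 93.6992% -> 93.70% (2 dp)

984, 93.70


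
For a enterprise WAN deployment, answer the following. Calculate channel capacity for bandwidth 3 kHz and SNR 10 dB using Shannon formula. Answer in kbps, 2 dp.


Given: B = 3 kHz, SNR = 10 dB
SNR linear = 10^(10/10) = 10
1 + SNR = 11
log2(11) = 3.4594316186
C = 3 * 1000 * 3.4594316186 = 10378.2949 bps
C = 10.378295 kbps -> 10.38 kbps (2 dp)

10.38


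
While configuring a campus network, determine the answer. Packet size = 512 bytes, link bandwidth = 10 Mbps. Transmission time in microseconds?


Given: packet = 512 bytes, bandwidth = 10 Mbps
Packet in bits = 512 * 8 = 4096 bits
Bandwidth = 10 * 10^6 = 10000000 bps
Time = 4096 / 10000000 seconds
Time in us = 4096 * 10^6 / 10000000 = 409.6

409.6


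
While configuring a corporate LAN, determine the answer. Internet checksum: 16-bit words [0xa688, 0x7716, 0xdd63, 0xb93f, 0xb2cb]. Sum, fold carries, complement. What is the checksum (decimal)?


Given words: [0xa688, 0x7716, 0xdd63, 0xb93f, 0xb2cb]
Step 1: Sum all words
Raw sum = 42632 + 30486 + 56675 + 47423 + 45771 = 222987
Step 2: Fold carry: (26379 + 3) = 26382
One's complement = ~26382 & 0xFFFF = 39153

39153


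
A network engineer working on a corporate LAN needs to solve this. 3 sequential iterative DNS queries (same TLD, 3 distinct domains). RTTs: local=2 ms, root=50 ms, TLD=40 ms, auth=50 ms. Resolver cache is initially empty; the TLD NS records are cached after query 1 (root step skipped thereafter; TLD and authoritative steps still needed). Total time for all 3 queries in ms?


Lookup 1 (cold cache): local + root + TLD + auth = 2 + 50 + 40 + 50 = 142 ms
Lookups 2..3 (TLD NS cached -> skip root; new domain -> still ask TLD and auth): local + TLD + auth = 2 + 40 + 50 = 92 ms each
Remaining 2 lookups: 2 * 92 = 184 ms
Total = 142 + 184 = 326 ms

326


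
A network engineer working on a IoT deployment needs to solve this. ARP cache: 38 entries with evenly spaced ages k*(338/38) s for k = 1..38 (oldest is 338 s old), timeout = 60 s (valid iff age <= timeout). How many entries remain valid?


Ages are k * 338/38 s for k = 1..38 (spacing = 8.8947 s).
Entry k is valid iff k * 338/38 <= 60 iff k <= 38 * 60 / 338 = 6.7456
n_valid = floor(6.7456) = 6
(n_stale = 38 - 6 = 32)

6


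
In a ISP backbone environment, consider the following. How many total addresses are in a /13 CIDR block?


Given: CIDR prefix /13
Host bits = 32 - 13 = 19
Total addresses = 2^19 = 524288

524288


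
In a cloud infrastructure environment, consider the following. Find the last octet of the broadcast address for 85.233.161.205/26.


Given: IP = 85.233.161.205, prefix = /26
Host bits = 32 - 26 = 6
Network last octet = 205 AND mask = 192
Host part size = 2^6 - 1 = 63
Broadcast last octet = 192 OR 63 = 255

255


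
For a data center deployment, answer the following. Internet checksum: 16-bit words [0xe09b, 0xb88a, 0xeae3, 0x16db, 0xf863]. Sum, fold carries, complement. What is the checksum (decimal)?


Given words: [0xe09b, 0xb88a, 0xeae3, 0x16db, 0xf863]
Step 1: Sum all words
Raw sum = 57499 + 47242 + 60131 + 5851 + 63587 = 234310
Step 2: Fold carry: (37702 + 3) = 37705
One's complement = ~37705 & 0xFFFF = 27830

27830


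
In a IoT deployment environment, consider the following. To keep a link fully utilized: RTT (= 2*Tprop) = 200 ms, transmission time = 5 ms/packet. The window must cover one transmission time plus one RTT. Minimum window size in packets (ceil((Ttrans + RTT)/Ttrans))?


Given: Ttrans = 5 ms, RTT = 200 ms (= 2 * Tprop, Tprop = 100 ms)
Time until first ACK returns = Ttrans + RTT = 5 + 200 = 205 ms
Need W * Ttrans >= Ttrans + RTT  ->  W >= (Ttrans + RTT) / Ttrans
(Ttrans + RTT) / Ttrans = 205 / 5 = 41
W_min = ceil(41) = 41

41


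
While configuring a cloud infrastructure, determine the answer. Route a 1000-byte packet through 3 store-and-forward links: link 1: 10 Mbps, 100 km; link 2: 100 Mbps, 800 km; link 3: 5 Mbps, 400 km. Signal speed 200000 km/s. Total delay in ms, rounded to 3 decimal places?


Packet = 1000 bytes = 8000 bits. Store-and-forward: sum (t_trans + t_prop) per link.
Link 1: t_trans = 8000/(10*10^6) s = 0.8000 ms; t_prop = 100/200000 s = 0.5000 ms; subtotal = 1.3000 ms
Link 2: t_trans = 8000/(100*10^6) s = 0.0800 ms; t_prop = 800/200000 s = 4.0000 ms; subtotal = 4.0800 ms
Link 3: t_trans = 8000/(5*10^6) s = 1.6000 ms; t_prop = 400/200000 s = 2.0000 ms; subtotal = 3.6000 ms
End-to-end = 1.3000 + 4.0800 + 3.6000 = 8.9800 ms -> 8.980 ms (3 dp)

8.980


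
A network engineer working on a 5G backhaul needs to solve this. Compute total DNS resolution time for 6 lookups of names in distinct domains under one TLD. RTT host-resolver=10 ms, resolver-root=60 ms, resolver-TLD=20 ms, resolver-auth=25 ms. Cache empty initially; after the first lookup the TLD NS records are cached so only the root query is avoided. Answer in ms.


Lookup 1 (cold cache): local + root + TLD + auth = 10 + 60 + 20 + 25 = 115 ms
Lookups 2..6 (TLD NS cached -> skip root; new domain -> still ask TLD and auth): local + TLD + auth = 10 + 20 + 25 = 55 ms each
Remaining 5 lookups: 5 * 55 = 275 ms
Total = 115 + 275 = 390 ms

390


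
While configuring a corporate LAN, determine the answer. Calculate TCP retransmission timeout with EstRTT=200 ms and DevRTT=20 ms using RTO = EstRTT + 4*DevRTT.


Given: EstRTT = 200 ms, DevRTT = 20 ms
Timeout = EstRTT + 4 * DevRTT
4 * DevRTT = 4 * 20 = 80
Timeout = 200 + 80 = 280 ms

280


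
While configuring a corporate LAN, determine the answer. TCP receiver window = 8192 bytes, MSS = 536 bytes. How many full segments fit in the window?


Given: RWND = 8192 bytes, MSS = 536 bytes
Full segments = floor(RWND / MSS)
Full segments = floor(8192 / 536)
Full segments = floor(15.2836) = 15

15


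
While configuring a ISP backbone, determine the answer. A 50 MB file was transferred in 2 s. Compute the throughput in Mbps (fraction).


Given: file = 50 MB, time = 2 s
File in Mb = 50 * 8 = 400 Mb
Throughput = 400 / 2 Mbps
Throughput = 200 Mbps

200


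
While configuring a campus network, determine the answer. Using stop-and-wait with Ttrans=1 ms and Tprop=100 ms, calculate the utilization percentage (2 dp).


Given: Ttrans = 1 ms, Tprop = 100 ms
RTT = 2 * Tprop = 2 * 100 = 200 ms
U = Ttrans / (Ttrans + RTT)
U = 1 / (1 + 200)
U = 1 / 201 = 0.004975
U% = 0.50%

0.50


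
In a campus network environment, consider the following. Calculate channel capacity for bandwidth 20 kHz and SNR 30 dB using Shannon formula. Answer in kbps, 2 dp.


Given: B = 20 kHz, SNR = 30 dB
SNR linear = 10^(30/10) = 1000
1 + SNR = 1001
log2(1001) = 9.9672262588
C = 20 * 1000 * 9.9672262588 = 199344.5252 bps
C = 199.344525 kbps -> 199.34 kbps (2 dp)

199.34


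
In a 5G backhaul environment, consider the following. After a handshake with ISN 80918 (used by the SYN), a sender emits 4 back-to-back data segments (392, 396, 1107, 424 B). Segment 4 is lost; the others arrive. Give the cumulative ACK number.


SYN uses sequence number 80918; first data byte = ISN + 1 = 80919.
Segment 1: SEQ = 80919, len = 392 B, covers [80919, 81310]
Segment 2: SEQ = 81311, len = 396 B, covers [81311, 81706]
Segment 3: SEQ = 81707, len = 1107 B, covers [81707, 82813]
Segment 4: SEQ = 82814, len = 424 B, covers [82814, 83237] [LOST]
In-order data received: bytes [80919, 82813] (segments 1..3).
Segment 4 missing -> gap begins at byte 82814.
Cumulative ACK = next expected in-order byte = 80919 + 392 + 396 + 1107 = 82814

82814


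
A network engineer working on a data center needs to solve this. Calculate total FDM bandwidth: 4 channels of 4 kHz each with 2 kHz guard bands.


Given: 4 channels, 4 kHz each, guard = 2 kHz
Channel bandwidth = 4 * 4 = 16 kHz
Guard bands = 3 gaps * 2 kHz = 6 kHz
Total = 16 + 6 = 22 kHz

22
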